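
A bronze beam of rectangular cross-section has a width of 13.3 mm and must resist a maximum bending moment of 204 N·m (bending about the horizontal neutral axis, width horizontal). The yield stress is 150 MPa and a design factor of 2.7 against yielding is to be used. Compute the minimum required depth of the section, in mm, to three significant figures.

h = 40.7 mm

σ_allow = 150/2.7 = 55.56 MPa.
For a rectangular section σ = 6M/(bh²), so h² = 6M/(b σ_allow) = 6×204000/(13.3×55.56) = 1657 mm².
h = 40.70 mm.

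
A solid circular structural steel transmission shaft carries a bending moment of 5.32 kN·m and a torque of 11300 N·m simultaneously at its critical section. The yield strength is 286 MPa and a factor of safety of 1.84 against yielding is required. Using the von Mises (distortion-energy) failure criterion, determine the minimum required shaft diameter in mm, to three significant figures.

d = 90.0 mm

σ_allow = σ_y/n = 286/1.84 = 155.4 MPa.
For a solid shaft σ_b = 32M/(πd³) and τ = 16T/(πd³), so the von Mises stress is σ' = (16/πd³)·√(4M²+3T²).
√(4M²+3T²) = √(4×(5.320×10^6)² + 3×(1.130×10^7)²) = 2.228×10^7 N·mm.
d³ = 16×2.228×10^7/(π×155.4) = 729900 mm³.
d = 90.04 mm.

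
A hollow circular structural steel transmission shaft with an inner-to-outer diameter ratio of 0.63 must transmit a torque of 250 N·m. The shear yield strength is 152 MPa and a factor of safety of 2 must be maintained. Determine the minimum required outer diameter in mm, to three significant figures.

d_o = 27.1 mm

τ_allow = 152/2 = 76.00 MPa.
For a hollow shaft τ = 16T/[πd_o³(1−k⁴)] with k = 0.63, so 1−k⁴ = 0.8425.
d_o³ = 16T/[π τ_allow (1−k⁴)] = 16×250000/(π×76.00×0.8425) = 19890 mm³.
d_o = 27.09 mm.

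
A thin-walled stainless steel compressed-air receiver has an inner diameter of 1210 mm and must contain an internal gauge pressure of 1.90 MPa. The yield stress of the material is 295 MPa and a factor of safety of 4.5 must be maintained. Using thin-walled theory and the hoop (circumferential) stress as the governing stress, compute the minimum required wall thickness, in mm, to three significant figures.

σ_allow = 295/4.5 = 65.56 MPa.
Hoop stress σ_h = pD/(2t), so t = pD/(2σ_allow) = 1.90×1210/(2×65.56) = 17.53 mm.

t = 17.5 mm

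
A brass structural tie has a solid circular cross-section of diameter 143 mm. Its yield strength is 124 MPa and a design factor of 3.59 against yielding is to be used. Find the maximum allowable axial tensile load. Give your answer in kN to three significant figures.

F_allow = 555 kN

σ_allow = 124/3.59 = 34.54 MPa.
A = πd²/4 = π×143²/4 = 16060 mm².
F_allow = σ_allow × A = 34.54×16060 = 554700 N.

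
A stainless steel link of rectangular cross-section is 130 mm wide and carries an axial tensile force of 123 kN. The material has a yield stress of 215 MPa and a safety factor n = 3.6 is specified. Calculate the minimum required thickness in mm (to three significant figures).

σ_allow = 215/3.6 = 59.72 MPa.
Required area A = F/σ_allow = 123000/59.72 = 2060 mm².
t = A/w = 2060/130 = 15.84 mm.

t = 15.8 mm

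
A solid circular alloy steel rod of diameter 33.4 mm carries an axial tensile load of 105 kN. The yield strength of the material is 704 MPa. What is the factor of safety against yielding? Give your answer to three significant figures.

n = 5.87

A = πd²/4 = 876.2 mm².
σ = F/A = 105000/876.2 = 119.8 MPa.
n = 704/119.8 = 5.874.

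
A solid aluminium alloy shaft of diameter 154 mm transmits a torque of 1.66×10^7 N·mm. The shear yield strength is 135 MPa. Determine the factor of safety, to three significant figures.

n = 5.83

τ = 16T/(πd³) = 16×1.6600×10^7/(π×154³) = 23.15 MPa.
n = τ_limit/τ = 135/23.15 = 5.832.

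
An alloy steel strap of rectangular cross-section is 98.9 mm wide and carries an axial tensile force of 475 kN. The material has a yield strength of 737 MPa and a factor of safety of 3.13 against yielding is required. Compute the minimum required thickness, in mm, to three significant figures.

σ_allow = 737/3.13 = 235.5 MPa.
Required area A = F/σ_allow = 475000/235.5 = 2017 mm².
t = A/w = 2017/98.9 = 20.40 mm.

t = 20.4 mm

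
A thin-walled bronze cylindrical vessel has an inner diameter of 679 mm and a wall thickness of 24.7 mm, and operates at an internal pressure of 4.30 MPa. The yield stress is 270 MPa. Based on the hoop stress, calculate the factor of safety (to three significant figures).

n = 4.57

σ_h = pD/(2t) = 4.30×679/(2×24.7) = 59.10 MPa.
n = 270/59.10 = 4.568.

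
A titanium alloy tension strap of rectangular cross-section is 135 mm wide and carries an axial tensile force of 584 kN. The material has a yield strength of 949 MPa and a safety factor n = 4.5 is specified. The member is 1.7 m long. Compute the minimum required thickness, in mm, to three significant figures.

t = 20.5 mm

σ_allow = 949/4.5 = 210.9 MPa.
Required area A = F/σ_allow = 584000/210.9 = 2769 mm².
t = A/w = 2769/135 = 20.51 mm.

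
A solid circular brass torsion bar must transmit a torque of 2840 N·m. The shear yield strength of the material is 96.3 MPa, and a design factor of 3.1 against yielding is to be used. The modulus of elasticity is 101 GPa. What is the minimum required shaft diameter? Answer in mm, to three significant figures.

Allowable shear stress τ_allow = 96.3/3.1 = 31.06 MPa.
For a solid shaft τ = 16T/(πd³), so d³ = 16T/(π τ_allow) = 16×2840000/(π×31.06) = 465600 mm³.
d = (465600)^(1/3) = 77.51 mm.

d = 77.5 mm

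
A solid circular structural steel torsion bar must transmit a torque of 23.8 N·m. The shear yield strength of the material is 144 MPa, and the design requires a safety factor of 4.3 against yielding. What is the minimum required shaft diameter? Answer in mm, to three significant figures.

d = 15.4 mm

Allowable shear stress τ_allow = 144/4.3 = 33.49 MPa.
For a solid shaft τ = 16T/(πd³), so d³ = 16T/(π τ_allow) = 16×23800/(π×33.49) = 3620 mm³.
d = (3620)^(1/3) = 15.35 mm.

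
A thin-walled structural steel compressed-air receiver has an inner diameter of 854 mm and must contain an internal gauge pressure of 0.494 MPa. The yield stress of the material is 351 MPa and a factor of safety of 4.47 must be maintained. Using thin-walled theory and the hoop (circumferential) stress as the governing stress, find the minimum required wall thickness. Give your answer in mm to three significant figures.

t = 2.69 mm

σ_allow = 351/4.47 = 78.52 MPa.
Hoop stress σ_h = pD/(2t), so t = pD/(2σ_allow) = 0.494×854/(2×78.52) = 2.686 mm.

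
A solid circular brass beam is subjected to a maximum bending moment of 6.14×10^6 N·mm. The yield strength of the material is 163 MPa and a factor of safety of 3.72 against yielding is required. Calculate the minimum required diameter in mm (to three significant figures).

d = 113 mm

σ_allow = 163/3.72 = 43.82 MPa.
For a solid circular section σ = 32M/(πd³), so d³ = 32M/(π σ_allow) = 32×6140000/(π×43.82) = 1.427×10^6 mm³.
d = 112.6 mm.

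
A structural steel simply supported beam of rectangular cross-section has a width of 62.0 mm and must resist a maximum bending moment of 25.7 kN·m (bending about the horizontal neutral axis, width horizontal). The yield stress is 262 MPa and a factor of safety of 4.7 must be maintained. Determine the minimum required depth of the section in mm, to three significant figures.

σ_allow = 262/4.7 = 55.74 MPa.
For a rectangular section σ = 6M/(bh²), so h² = 6M/(b σ_allow) = 6×2.5700×10^7/(62.0×55.74) = 44620 mm².
h = 211.2 mm.

h = 211 mm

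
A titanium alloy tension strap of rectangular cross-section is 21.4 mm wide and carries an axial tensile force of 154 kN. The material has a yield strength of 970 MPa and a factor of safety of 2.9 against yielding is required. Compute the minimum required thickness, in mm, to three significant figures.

σ_allow = 970/2.9 = 334.5 MPa.
Required area A = F/σ_allow = 154000/334.5 = 460.4 mm².
t = A/w = 460.4/21.4 = 21.51 mm.

t = 21.5 mm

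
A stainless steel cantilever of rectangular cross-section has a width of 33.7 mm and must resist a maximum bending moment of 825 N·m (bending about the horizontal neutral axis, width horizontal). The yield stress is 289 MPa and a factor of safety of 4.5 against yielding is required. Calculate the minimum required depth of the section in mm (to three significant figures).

h = 47.8 mm

σ_allow = 289/4.5 = 64.22 MPa.
For a rectangular section σ = 6M/(bh²), so h² = 6M/(b σ_allow) = 6×825000/(33.7×64.22) = 2287 mm².
h = 47.82 mm.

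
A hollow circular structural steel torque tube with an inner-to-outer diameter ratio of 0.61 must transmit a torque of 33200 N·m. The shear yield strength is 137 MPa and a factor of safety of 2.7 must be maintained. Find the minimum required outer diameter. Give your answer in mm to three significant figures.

d_o = 157 mm

τ_allow = 137/2.7 = 50.74 MPa.
For a hollow shaft τ = 16T/[πd_o³(1−k⁴)] with k = 0.61, so 1−k⁴ = 0.8615.
d_o³ = 16T/[π τ_allow (1−k⁴)] = 16×3.3200×10^7/(π×50.74×0.8615) = 3.868×10^6 mm³.
d_o = 157.0 mm.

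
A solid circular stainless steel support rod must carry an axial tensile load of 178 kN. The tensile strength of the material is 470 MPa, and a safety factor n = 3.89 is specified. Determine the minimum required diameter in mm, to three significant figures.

Allowable stress σ_allow = 470/3.89 = 120.8 MPa.
Required area A = F/σ_allow = 178000/120.8 = 1473 mm².
A = πd²/4 → d = √(4A/π) = 43.31 mm.

d = 43.3 mm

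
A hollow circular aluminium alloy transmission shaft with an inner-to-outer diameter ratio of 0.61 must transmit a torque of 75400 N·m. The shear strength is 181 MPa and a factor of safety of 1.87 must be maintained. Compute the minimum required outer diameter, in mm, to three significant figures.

τ_allow = 181/1.87 = 96.79 MPa.
For a hollow shaft τ = 16T/[πd_o³(1−k⁴)] with k = 0.61, so 1−k⁴ = 0.8615.
d_o³ = 16T/[π τ_allow (1−k⁴)] = 16×7.5400×10^7/(π×96.79×0.8615) = 4.605×10^6 mm³.
d_o = 166.4 mm.

d_o = 166 mm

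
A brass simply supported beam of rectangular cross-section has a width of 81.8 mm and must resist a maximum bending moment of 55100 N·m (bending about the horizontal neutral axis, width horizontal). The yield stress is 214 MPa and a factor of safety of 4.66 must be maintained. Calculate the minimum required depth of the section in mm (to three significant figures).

h = 297 mm

σ_allow = 214/4.66 = 45.92 MPa.
For a rectangular section σ = 6M/(bh²), so h² = 6M/(b σ_allow) = 6×5.5100×10^7/(81.8×45.92) = 88010 mm².
h = 296.7 mm.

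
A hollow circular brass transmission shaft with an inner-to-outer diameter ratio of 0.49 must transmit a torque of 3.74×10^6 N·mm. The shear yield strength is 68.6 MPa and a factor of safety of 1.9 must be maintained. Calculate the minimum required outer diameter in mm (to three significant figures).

τ_allow = 68.6/1.9 = 36.11 MPa.
For a hollow shaft τ = 16T/[πd_o³(1−k⁴)] with k = 0.49, so 1−k⁴ = 0.9424.
d_o³ = 16T/[π τ_allow (1−k⁴)] = 16×3740000/(π×36.11×0.9424) = 559800 mm³.
d_o = 82.42 mm.

d_o = 82.4 mm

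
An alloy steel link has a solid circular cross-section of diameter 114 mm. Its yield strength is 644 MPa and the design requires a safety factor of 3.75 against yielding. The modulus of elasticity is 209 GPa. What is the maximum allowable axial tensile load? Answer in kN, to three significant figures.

F_allow = 1750 kN

σ_allow = 644/3.75 = 171.7 MPa.
A = πd²/4 = π×114²/4 = 10210 mm².
F_allow = σ_allow × A = 171.7×10210 = 1.753×10^6 N.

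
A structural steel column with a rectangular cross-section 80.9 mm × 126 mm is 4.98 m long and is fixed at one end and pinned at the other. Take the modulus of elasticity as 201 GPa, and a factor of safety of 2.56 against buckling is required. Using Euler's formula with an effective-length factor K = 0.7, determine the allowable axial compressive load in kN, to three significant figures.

P_allow = 355 kN

Buckling occurs about the weak axis: I_min = h·b³/12 = 126×80.9³/12 = 5.559×10^6 mm⁴ (b = 80.9 mm is the smaller dimension).
Effective length L_e = KL = 0.7×4.98 m = 3486 mm.
Euler critical load P_cr = π²EI/L_e² = π²×201000×5.559×10^6/3486² = 907600 N.
P_allow = P_cr/n = 907600/2.56 = 354500 N.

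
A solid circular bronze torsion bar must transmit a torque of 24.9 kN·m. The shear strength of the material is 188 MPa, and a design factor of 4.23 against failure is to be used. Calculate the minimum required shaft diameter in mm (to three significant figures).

Allowable shear stress τ_allow = 188/4.23 = 44.44 MPa.
For a solid shaft τ = 16T/(πd³), so d³ = 16T/(π τ_allow) = 16×2.4900×10^7/(π×44.44) = 2.853×10^6 mm³.
d = (2.853×10^6)^(1/3) = 141.8 mm.

d = 142 mm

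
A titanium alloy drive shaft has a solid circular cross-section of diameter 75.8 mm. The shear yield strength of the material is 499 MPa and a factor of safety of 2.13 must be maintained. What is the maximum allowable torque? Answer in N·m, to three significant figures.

τ_allow = 499/2.13 = 234.3 MPa.
For a solid shaft T_allow = τ_allow·πd³/16; πd³/16 = π×75.8³/16 = 85510 mm³.
T_allow = 234.3×85510 = 2.003×10^7 N·mm = 20030 N·m.

T_allow = 20000 N·m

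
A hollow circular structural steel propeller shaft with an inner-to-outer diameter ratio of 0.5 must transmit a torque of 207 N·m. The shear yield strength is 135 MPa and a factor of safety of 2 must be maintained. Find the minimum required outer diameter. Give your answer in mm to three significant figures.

d_o = 25.5 mm

τ_allow = 135/2 = 67.50 MPa.
For a hollow shaft τ = 16T/[πd_o³(1−k⁴)] with k = 0.5, so 1−k⁴ = 0.9375.
d_o³ = 16T/[π τ_allow (1−k⁴)] = 16×207000/(π×67.50×0.9375) = 16660 mm³.
d_o = 25.54 mm.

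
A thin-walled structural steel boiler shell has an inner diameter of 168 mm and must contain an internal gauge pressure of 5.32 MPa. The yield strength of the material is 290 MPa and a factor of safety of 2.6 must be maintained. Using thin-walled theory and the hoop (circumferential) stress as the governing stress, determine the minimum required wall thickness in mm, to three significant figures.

t = 4.01 mm

σ_allow = 290/2.6 = 111.5 MPa.
Hoop stress σ_h = pD/(2t), so t = pD/(2σ_allow) = 5.32×168/(2×111.5) = 4.007 mm.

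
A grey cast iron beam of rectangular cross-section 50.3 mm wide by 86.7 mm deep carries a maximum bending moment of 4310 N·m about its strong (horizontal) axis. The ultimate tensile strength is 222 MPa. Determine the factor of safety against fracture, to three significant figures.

Section modulus S = bh²/6 = 50.3×86.7²/6 = 63020 mm³.
σ = M/S = 4310000/63020 = 68.39 MPa.
n = 222/68.39 = 3.246.

n = 3.25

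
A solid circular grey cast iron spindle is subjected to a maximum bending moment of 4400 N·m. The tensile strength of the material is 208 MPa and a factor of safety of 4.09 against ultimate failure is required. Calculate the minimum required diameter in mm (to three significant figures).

d = 95.9 mm

σ_allow = 208/4.09 = 50.86 MPa.
For a solid circular section σ = 32M/(πd³), so d³ = 32M/(π σ_allow) = 32×4400000/(π×50.86) = 881300 mm³.
d = 95.87 mm.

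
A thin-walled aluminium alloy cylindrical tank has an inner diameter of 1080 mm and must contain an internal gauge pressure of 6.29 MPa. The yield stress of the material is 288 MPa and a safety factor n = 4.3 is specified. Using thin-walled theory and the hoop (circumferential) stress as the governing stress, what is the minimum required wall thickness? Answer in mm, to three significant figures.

t = 50.7 mm

σ_allow = 288/4.3 = 66.98 MPa.
Hoop stress σ_h = pD/(2t), so t = pD/(2σ_allow) = 6.29×1080/(2×66.98) = 50.71 mm.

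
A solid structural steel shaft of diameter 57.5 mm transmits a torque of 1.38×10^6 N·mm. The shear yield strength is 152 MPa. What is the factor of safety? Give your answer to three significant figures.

n = 4.11

τ = 16T/(πd³) = 16×1380000/(π×57.5³) = 36.97 MPa.
n = τ_limit/τ = 152/36.97 = 4.111.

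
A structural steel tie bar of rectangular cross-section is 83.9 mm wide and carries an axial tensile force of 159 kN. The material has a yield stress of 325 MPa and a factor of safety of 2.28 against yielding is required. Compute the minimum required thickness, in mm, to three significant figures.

t = 13.3 mm

σ_allow = 325/2.28 = 142.5 MPa.
Required area A = F/σ_allow = 159000/142.5 = 1115 mm².
t = A/w = 1115/83.9 = 13.29 mm.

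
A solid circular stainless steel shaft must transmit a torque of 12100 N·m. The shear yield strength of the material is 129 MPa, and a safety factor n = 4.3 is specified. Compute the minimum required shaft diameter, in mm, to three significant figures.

Allowable shear stress τ_allow = 129/4.3 = 30.00 MPa.
For a solid shaft τ = 16T/(πd³), so d³ = 16T/(π τ_allow) = 16×1.2100×10^7/(π×30.00) = 2.054×10^6 mm³.
d = (2.054×10^6)^(1/3) = 127.1 mm.

d = 127 mm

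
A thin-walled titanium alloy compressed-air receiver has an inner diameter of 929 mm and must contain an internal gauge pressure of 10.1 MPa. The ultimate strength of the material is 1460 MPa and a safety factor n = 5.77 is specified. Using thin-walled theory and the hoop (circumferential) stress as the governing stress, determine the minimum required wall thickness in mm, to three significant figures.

t = 18.5 mm

σ_allow = 1460/5.77 = 253.0 MPa.
Hoop stress σ_h = pD/(2t), so t = pD/(2σ_allow) = 10.1×929/(2×253.0) = 18.54 mm.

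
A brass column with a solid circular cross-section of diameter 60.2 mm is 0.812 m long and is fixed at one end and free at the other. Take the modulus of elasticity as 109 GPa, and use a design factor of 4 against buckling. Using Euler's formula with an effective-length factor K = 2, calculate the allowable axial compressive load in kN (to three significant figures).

P_allow = 65.7 kN

I = πd⁴/64 = π×60.2⁴/64 = 644700 mm⁴.
Effective length L_e = KL = 2×0.812 m = 1624 mm.
Euler critical load P_cr = π²EI/L_e² = π²×109000×644700/1624² = 263000 N.
P_allow = P_cr/n = 263000/4 = 65740 N.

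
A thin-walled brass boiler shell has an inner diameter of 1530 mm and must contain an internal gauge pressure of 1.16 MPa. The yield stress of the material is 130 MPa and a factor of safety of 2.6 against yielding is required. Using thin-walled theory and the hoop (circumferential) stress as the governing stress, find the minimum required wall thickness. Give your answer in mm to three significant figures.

σ_allow = 130/2.6 = 50.00 MPa.
Hoop stress σ_h = pD/(2t), so t = pD/(2σ_allow) = 1.16×1530/(2×50.00) = 17.75 mm.

t = 17.7 mm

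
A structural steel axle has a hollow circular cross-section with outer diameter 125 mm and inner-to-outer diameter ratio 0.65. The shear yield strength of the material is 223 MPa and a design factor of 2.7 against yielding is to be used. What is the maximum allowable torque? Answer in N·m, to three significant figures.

τ_allow = 223/2.7 = 82.59 MPa.
For a hollow shaft T_allow = τ_allow·πd_o³(1−k⁴)/16 with 1−k⁴ = 0.8215, so πd_o³(1−k⁴)/16 = 315000 mm³.
T_allow = 82.59×315000 = 2.602×10^7 N·mm = 26020 N·m.

T_allow = 26000 N·m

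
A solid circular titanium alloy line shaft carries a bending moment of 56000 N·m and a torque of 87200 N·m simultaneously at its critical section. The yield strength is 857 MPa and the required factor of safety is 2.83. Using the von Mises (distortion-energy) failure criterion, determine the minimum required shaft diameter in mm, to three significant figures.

σ_allow = σ_y/n = 857/2.83 = 302.8 MPa.
For a solid shaft σ_b = 32M/(πd³) and τ = 16T/(πd³), so the von Mises stress is σ' = (16/πd³)·√(4M²+3T²).
√(4M²+3T²) = √(4×(5.600×10^7)² + 3×(8.720×10^7)²) = 1.880×10^8 N·mm.
d³ = 16×1.880×10^8/(π×302.8) = 3.162×10^6 mm³.
d = 146.8 mm.

d = 147 mm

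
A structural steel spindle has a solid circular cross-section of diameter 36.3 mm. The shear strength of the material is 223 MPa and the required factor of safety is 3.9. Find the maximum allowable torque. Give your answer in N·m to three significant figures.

τ_allow = 223/3.9 = 57.18 MPa.
For a solid shaft T_allow = τ_allow·πd³/16; πd³/16 = π×36.3³/16 = 9392 mm³.
T_allow = 57.18×9392 = 537000 N·mm = 537.0 N·m.

T_allow = 537 N·m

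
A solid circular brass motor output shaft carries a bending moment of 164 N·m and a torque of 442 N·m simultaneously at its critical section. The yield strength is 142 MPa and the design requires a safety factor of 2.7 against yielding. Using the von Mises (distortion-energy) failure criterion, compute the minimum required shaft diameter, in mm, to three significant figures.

σ_allow = σ_y/n = 142/2.7 = 52.59 MPa.
For a solid shaft σ_b = 32M/(πd³) and τ = 16T/(πd³), so the von Mises stress is σ' = (16/πd³)·√(4M²+3T²).
√(4M²+3T²) = √(4×(164000)² + 3×(442000)²) = 832900 N·mm.
d³ = 16×832900/(π×52.59) = 80650 mm³.
d = 43.21 mm.

d = 43.2 mm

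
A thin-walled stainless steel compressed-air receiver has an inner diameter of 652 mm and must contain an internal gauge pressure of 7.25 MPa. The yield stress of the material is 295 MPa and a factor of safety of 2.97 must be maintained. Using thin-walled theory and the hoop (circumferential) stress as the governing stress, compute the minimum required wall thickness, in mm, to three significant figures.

t = 23.8 mm

σ_allow = 295/2.97 = 99.33 MPa.
Hoop stress σ_h = pD/(2t), so t = pD/(2σ_allow) = 7.25×652/(2×99.33) = 23.80 mm.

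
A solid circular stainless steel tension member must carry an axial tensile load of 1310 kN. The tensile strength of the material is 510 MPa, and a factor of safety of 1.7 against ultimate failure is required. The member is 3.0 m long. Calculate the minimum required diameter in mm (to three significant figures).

Allowable stress σ_allow = 510/1.7 = 300.0 MPa.
Required area A = F/σ_allow = 1310000/300.0 = 4367 mm².
A = πd²/4 → d = √(4A/π) = 74.56 mm.

d = 74.6 mm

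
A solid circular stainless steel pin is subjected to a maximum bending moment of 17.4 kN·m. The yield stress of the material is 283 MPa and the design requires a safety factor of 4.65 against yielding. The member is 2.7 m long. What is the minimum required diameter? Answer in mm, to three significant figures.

σ_allow = 283/4.65 = 60.86 MPa.
For a solid circular section σ = 32M/(πd³), so d³ = 32M/(π σ_allow) = 32×1.7400×10^7/(π×60.86) = 2.912×10^6 mm³.
d = 142.8 mm.

d = 143 mm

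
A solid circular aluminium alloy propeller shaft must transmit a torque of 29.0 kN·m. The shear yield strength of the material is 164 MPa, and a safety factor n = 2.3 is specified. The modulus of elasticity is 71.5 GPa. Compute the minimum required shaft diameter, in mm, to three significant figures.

d = 127 mm

Allowable shear stress τ_allow = 164/2.3 = 71.30 MPa.
For a solid shaft τ = 16T/(πd³), so d³ = 16T/(π τ_allow) = 16×2.9000×10^7/(π×71.30) = 2.071×10^6 mm³.
d = (2.071×10^6)^(1/3) = 127.5 mm.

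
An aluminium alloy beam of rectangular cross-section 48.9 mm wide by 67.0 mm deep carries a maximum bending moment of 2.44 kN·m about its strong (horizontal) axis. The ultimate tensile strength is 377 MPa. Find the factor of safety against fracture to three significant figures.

Section modulus S = bh²/6 = 48.9×67.0²/6 = 36590 mm³.
σ = M/S = 2440000/36590 = 66.69 MPa.
n = 377/66.69 = 5.653.

n = 5.65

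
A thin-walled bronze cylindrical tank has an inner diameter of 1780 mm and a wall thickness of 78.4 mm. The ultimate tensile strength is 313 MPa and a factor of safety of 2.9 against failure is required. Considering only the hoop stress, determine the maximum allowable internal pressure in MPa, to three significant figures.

σ_allow = 313/2.9 = 107.9 MPa.
σ_h = pD/(2t) → p_allow = 2σ_allow t/D = 2×107.9×78.4/1780 = 9.508 MPa.

p_allow = 9.51 MPa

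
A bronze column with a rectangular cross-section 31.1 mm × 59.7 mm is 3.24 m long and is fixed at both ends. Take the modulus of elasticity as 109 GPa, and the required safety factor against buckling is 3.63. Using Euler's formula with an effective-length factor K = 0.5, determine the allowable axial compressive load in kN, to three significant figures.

Buckling occurs about the weak axis: I_min = h·b³/12 = 59.7×31.1³/12 = 149600 mm⁴ (b = 31.1 mm is the smaller dimension).
Effective length L_e = KL = 0.5×3.24 m = 1620 mm.
Euler critical load P_cr = π²EI/L_e² = π²×109000×149600/1620² = 61340 N.
P_allow = P_cr/n = 61340/3.63 = 16900 N.

P_allow = 16.9 kN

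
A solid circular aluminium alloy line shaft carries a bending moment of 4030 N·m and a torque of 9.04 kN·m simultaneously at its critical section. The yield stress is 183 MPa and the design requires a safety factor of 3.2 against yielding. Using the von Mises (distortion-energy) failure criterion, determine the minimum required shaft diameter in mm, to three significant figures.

σ_allow = σ_y/n = 183/3.2 = 57.19 MPa.
For a solid shaft σ_b = 32M/(πd³) and τ = 16T/(πd³), so the von Mises stress is σ' = (16/πd³)·√(4M²+3T²).
√(4M²+3T²) = √(4×(4.030×10^6)² + 3×(9.040×10^6)²) = 1.761×10^7 N·mm.
d³ = 16×1.761×10^7/(π×57.19) = 1.568×10^6 mm³.
d = 116.2 mm.

d = 116 mm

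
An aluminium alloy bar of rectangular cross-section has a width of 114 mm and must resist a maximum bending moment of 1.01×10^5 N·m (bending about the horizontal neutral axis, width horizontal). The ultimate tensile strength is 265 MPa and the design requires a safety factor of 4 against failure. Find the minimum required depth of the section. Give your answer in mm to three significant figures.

h = 283 mm

σ_allow = 265/4 = 66.25 MPa.
For a rectangular section σ = 6M/(bh²), so h² = 6M/(b σ_allow) = 6×1.0100×10^8/(114×66.25) = 80240 mm².
h = 283.3 mm.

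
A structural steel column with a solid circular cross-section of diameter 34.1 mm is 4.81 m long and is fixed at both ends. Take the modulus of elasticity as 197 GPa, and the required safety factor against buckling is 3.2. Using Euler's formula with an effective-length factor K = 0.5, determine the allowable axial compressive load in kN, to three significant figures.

I = πd⁴/64 = π×34.1⁴/64 = 66370 mm⁴.
Effective length L_e = KL = 0.5×4.81 m = 2405 mm.
Euler critical load P_cr = π²EI/L_e² = π²×197000×66370/2405² = 22310 N.
P_allow = P_cr/n = 22310/3.2 = 6972 N.

P_allow = 6.97 kN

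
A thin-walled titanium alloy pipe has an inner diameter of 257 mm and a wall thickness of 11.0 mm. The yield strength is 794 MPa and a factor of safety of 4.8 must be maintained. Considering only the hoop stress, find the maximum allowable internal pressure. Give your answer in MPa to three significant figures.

σ_allow = 794/4.8 = 165.4 MPa.
σ_h = pD/(2t) → p_allow = 2σ_allow t/D = 2×165.4×11.0/257 = 14.16 MPa.

p_allow = 14.2 MPa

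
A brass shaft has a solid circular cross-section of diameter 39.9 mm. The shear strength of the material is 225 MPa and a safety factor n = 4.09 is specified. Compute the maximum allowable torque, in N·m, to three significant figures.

τ_allow = 225/4.09 = 55.01 MPa.
For a solid shaft T_allow = τ_allow·πd³/16; πd³/16 = π×39.9³/16 = 12470 mm³.
T_allow = 55.01×12470 = 686100 N·mm = 686.1 N·m.

T_allow = 686 N·m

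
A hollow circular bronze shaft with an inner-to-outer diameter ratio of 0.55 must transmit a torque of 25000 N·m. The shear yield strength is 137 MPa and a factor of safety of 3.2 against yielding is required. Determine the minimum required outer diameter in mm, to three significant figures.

τ_allow = 137/3.2 = 42.81 MPa.
For a hollow shaft τ = 16T/[πd_o³(1−k⁴)] with k = 0.55, so 1−k⁴ = 0.9085.
d_o³ = 16T/[π τ_allow (1−k⁴)] = 16×2.5000×10^7/(π×42.81×0.9085) = 3.274×10^6 mm³.
d_o = 148.5 mm.

d_o = 148 mm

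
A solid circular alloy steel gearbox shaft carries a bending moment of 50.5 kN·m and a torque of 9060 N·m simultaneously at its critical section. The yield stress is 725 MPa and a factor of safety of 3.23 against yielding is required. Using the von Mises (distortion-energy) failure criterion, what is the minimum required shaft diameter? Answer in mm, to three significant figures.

σ_allow = σ_y/n = 725/3.23 = 224.5 MPa.
For a solid shaft σ_b = 32M/(πd³) and τ = 16T/(πd³), so the von Mises stress is σ' = (16/πd³)·√(4M²+3T²).
√(4M²+3T²) = √(4×(5.050×10^7)² + 3×(9.060×10^6)²) = 1.022×10^8 N·mm.
d³ = 16×1.022×10^8/(π×224.5) = 2.319×10^6 mm³.
d = 132.4 mm.

d = 132 mm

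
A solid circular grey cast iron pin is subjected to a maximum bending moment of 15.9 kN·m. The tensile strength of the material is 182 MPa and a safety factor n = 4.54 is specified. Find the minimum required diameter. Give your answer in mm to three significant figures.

σ_allow = 182/4.54 = 40.09 MPa.
For a solid circular section σ = 32M/(πd³), so d³ = 32M/(π σ_allow) = 32×1.5900×10^7/(π×40.09) = 4.040×10^6 mm³.
d = 159.3 mm.

d = 159 mm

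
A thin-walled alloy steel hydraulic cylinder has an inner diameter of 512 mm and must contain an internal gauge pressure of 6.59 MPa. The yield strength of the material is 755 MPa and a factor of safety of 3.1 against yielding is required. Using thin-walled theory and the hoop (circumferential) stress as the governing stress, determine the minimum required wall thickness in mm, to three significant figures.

σ_allow = 755/3.1 = 243.5 MPa.
Hoop stress σ_h = pD/(2t), so t = pD/(2σ_allow) = 6.59×512/(2×243.5) = 6.927 mm.

t = 6.93 mm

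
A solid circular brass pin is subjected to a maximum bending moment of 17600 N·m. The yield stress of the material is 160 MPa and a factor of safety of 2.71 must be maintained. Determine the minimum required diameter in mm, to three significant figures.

σ_allow = 160/2.71 = 59.04 MPa.
For a solid circular section σ = 32M/(πd³), so d³ = 32M/(π σ_allow) = 32×1.7600×10^7/(π×59.04) = 3.036×10^6 mm³.
d = 144.8 mm.

d = 145 mm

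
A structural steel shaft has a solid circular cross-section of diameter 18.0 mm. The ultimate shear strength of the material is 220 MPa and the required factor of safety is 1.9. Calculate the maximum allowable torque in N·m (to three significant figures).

T_allow = 133 N·m

τ_allow = 220/1.9 = 115.8 MPa.
For a solid shaft T_allow = τ_allow·πd³/16; πd³/16 = π×18.0³/16 = 1145 mm³.
T_allow = 115.8×1145 = 132600 N·mm = 132.6 N·m.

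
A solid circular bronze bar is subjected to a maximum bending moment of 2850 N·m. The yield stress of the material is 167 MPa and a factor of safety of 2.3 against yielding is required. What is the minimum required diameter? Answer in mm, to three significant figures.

d = 73.7 mm

σ_allow = 167/2.3 = 72.61 MPa.
For a solid circular section σ = 32M/(πd³), so d³ = 32M/(π σ_allow) = 32×2850000/(π×72.61) = 399800 mm³.
d = 73.67 mm.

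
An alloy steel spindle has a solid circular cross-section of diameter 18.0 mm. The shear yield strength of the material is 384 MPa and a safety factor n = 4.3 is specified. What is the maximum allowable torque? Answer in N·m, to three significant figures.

τ_allow = 384/4.3 = 89.30 MPa.
For a solid shaft T_allow = τ_allow·πd³/16; πd³/16 = π×18.0³/16 = 1145 mm³.
T_allow = 89.30×1145 = 102300 N·mm = 102.3 N·m.

T_allow = 102 N·m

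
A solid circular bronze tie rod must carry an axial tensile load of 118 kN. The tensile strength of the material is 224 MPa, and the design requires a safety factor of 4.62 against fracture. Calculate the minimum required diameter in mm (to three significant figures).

d = 55.7 mm

Allowable stress σ_allow = 224/4.62 = 48.48 MPa.
Required area A = F/σ_allow = 118000/48.48 = 2434 mm².
A = πd²/4 → d = √(4A/π) = 55.67 mm.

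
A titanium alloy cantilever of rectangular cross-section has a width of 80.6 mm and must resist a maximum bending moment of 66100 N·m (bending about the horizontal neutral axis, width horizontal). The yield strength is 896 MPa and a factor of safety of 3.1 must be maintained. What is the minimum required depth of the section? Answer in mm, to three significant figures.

h = 130 mm

σ_allow = 896/3.1 = 289.0 MPa.
For a rectangular section σ = 6M/(bh²), so h² = 6M/(b σ_allow) = 6×6.6100×10^7/(80.6×289.0) = 17020 mm².
h = 130.5 mm.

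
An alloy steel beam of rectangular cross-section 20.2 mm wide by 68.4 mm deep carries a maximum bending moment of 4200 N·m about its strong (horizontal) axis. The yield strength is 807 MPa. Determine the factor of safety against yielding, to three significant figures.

Section modulus S = bh²/6 = 20.2×68.4²/6 = 15750 mm³.
σ = M/S = 4200000/15750 = 266.6 MPa.
n = 807/266.6 = 3.026.

n = 3.03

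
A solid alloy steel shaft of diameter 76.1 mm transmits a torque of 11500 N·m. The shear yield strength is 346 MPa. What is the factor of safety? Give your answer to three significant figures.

τ = 16T/(πd³) = 16×1.1500×10^7/(π×76.1³) = 132.9 MPa.
n = τ_limit/τ = 346/132.9 = 2.604.

n = 2.60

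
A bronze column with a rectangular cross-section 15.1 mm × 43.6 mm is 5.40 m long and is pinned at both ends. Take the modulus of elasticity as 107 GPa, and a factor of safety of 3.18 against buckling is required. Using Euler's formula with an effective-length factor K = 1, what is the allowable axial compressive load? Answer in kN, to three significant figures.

P_allow = 0.142 kN

Buckling occurs about the weak axis: I_min = h·b³/12 = 43.6×15.1³/12 = 12510 mm⁴ (b = 15.1 mm is the smaller dimension).
Effective length L_e = KL = 1×5.40 m = 5400 mm.
Euler critical load P_cr = π²EI/L_e² = π²×107000×12510/5400² = 453.0 N.
P_allow = P_cr/n = 453.0/3.18 = 142.5 N.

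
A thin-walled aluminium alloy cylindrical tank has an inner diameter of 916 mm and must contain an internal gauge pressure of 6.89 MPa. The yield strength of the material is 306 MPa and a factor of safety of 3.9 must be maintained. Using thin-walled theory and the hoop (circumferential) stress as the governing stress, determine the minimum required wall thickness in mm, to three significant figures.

σ_allow = 306/3.9 = 78.46 MPa.
Hoop stress σ_h = pD/(2t), so t = pD/(2σ_allow) = 6.89×916/(2×78.46) = 40.22 mm.

t = 40.2 mm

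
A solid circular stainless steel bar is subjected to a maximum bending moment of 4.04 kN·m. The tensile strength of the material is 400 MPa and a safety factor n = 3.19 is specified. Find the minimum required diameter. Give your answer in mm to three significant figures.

σ_allow = 400/3.19 = 125.4 MPa.
For a solid circular section σ = 32M/(πd³), so d³ = 32M/(π σ_allow) = 32×4040000/(π×125.4) = 328200 mm³.
d = 68.98 mm.

d = 69.0 mm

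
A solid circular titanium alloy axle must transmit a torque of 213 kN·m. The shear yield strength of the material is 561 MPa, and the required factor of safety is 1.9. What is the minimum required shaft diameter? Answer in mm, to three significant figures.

d = 154 mm

Allowable shear stress τ_allow = 561/1.9 = 295.3 MPa.
For a solid shaft τ = 16T/(πd³), so d³ = 16T/(π τ_allow) = 16×2.1300×10^8/(π×295.3) = 3.674×10^6 mm³.
d = (3.674×10^6)^(1/3) = 154.3 mm.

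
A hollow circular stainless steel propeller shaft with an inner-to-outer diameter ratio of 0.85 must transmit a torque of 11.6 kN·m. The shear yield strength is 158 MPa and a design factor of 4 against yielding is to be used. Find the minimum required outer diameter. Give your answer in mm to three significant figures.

τ_allow = 158/4 = 39.50 MPa.
For a hollow shaft τ = 16T/[πd_o³(1−k⁴)] with k = 0.85, so 1−k⁴ = 0.4780.
d_o³ = 16T/[π τ_allow (1−k⁴)] = 16×1.1600×10^7/(π×39.50×0.4780) = 3.129×10^6 mm³.
d_o = 146.3 mm.

d_o = 146 mm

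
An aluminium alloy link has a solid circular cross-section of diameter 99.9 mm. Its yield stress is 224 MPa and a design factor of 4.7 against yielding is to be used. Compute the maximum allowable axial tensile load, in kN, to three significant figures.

σ_allow = 224/4.7 = 47.66 MPa.
A = πd²/4 = π×99.9²/4 = 7838 mm².
F_allow = σ_allow × A = 47.66×7838 = 373600 N.

F_allow = 374 kN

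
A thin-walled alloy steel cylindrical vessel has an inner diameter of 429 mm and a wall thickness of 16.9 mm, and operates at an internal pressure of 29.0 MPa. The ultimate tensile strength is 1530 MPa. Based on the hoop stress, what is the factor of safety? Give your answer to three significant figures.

n = 4.16

σ_h = pD/(2t) = 29.0×429/(2×16.9) = 368.1 MPa.
n = 1530/368.1 = 4.157.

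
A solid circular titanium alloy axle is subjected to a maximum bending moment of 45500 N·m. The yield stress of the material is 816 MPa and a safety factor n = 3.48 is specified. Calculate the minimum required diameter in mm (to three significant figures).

d = 125 mm

σ_allow = 816/3.48 = 234.5 MPa.
For a solid circular section σ = 32M/(πd³), so d³ = 32M/(π σ_allow) = 32×4.5500×10^7/(π×234.5) = 1.977×10^6 mm³.
d = 125.5 mm.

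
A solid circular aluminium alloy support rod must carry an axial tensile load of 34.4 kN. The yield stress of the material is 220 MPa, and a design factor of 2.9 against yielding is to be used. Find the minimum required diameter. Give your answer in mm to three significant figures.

Allowable stress σ_allow = 220/2.9 = 75.86 MPa.
Required area A = F/σ_allow = 34400/75.86 = 453.5 mm².
A = πd²/4 → d = √(4A/π) = 24.03 mm.

d = 24.0 mm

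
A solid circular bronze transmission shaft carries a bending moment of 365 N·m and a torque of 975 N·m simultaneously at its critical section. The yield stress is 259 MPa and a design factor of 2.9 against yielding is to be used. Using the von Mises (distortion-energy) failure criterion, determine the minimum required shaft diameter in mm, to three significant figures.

σ_allow = σ_y/n = 259/2.9 = 89.31 MPa.
For a solid shaft σ_b = 32M/(πd³) and τ = 16T/(πd³), so the von Mises stress is σ' = (16/πd³)·√(4M²+3T²).
√(4M²+3T²) = √(4×(365000)² + 3×(975000)²) = 1.840×10^6 N·mm.
d³ = 16×1.840×10^6/(π×89.31) = 104900 mm³.
d = 47.16 mm.

d = 47.2 mm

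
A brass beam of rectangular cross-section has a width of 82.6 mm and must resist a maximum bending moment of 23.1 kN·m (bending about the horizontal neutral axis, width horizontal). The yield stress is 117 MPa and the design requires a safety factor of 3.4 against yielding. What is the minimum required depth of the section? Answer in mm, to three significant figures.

σ_allow = 117/3.4 = 34.41 MPa.
For a rectangular section σ = 6M/(bh²), so h² = 6M/(b σ_allow) = 6×2.3100×10^7/(82.6×34.41) = 48760 mm².
h = 220.8 mm.

h = 221 mm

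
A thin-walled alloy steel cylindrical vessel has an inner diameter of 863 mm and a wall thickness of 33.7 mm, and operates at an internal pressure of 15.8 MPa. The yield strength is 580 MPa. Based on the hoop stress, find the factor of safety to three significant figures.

n = 2.87

σ_h = pD/(2t) = 15.8×863/(2×33.7) = 202.3 MPa.
n = 580/202.3 = 2.867.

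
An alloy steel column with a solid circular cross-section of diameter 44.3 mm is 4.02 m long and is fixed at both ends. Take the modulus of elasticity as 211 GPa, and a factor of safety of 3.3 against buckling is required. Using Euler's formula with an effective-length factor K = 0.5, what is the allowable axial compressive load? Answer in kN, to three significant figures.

I = πd⁴/64 = π×44.3⁴/64 = 189100 mm⁴.
Effective length L_e = KL = 0.5×4.02 m = 2010 mm.
Euler critical load P_cr = π²EI/L_e² = π²×211000×189100/2010² = 97450 N.
P_allow = P_cr/n = 97450/3.3 = 29530 N.

P_allow = 29.5 kN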